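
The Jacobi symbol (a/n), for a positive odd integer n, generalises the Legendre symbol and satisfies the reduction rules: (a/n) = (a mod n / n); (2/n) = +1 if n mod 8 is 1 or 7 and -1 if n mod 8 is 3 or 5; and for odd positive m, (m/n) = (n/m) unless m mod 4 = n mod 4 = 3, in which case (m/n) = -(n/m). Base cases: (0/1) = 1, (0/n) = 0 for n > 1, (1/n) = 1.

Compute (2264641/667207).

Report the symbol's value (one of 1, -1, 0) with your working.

-1

(2264641/667207): 2264641 mod 667207 = 263020, so (2264641/667207) = (263020/667207)
factor out 2^2: 263020 = 2^2·65755; with 667207 mod 8 = 7, (2/667207) = +1; sign now +1; continue with (65755/667207)
flip (65755/667207) -> (667207/65755): both odd, 65755 mod 4 = 3, 667207 mod 4 = 3, so the flip contributes -1; sign now -1
(667207/65755): 667207 mod 65755 = 9657, so (667207/65755) = (9657/65755)
flip (9657/65755) -> (65755/9657): both odd, 9657 mod 4 = 1, 65755 mod 4 = 3, so the flip contributes +1; sign now -1
(65755/9657): 65755 mod 9657 = 7813, so (65755/9657) = (7813/9657)
flip (7813/9657) -> (9657/7813): both odd, 7813 mod 4 = 1, 9657 mod 4 = 1, so the flip contributes +1; sign now -1
(9657/7813): 9657 mod 7813 = 1844, so (9657/7813) = (1844/7813)
factor out 2^2: 1844 = 2^2·461; with 7813 mod 8 = 5, (2/7813) = -1; sign now -1; continue with (461/7813)
flip (461/7813) -> (7813/461): both odd, 461 mod 4 = 1, 7813 mod 4 = 1, so the flip contributes +1; sign now -1
(7813/461): 7813 mod 461 = 437, so (7813/461) = (437/461)
flip (437/461) -> (461/437): both odd, 437 mod 4 = 1, 461 mod 4 = 1, so the flip contributes +1; sign now -1
(461/437): 461 mod 437 = 24, so (461/437) = (24/437)
factor out 2^3: 24 = 2^3·3; with 437 mod 8 = 5, (2/437) = -1; sign now +1; continue with (3/437)
flip (3/437) -> (437/3): both odd, 3 mod 4 = 3, 437 mod 4 = 1, so the flip contributes +1; sign now +1
(437/3): 437 mod 3 = 2, so (437/3) = (2/3)
factor out 2^1: 2 = 2^1·1; with 3 mod 8 = 3, (2/3) = -1; sign now -1; continue with (1/3)
reached (1/3) = 1, so the symbol is -1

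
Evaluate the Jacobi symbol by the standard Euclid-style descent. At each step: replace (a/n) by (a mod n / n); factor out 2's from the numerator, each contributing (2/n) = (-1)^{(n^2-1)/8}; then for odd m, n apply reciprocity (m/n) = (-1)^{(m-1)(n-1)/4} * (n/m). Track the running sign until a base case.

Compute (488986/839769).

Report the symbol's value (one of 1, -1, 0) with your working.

1

factor out 2^1: 488986 = 2^1·244493; with 839769 mod 8 = 1, (2/839769) = +1; sign now +1; continue with (244493/839769)
flip (244493/839769) -> (839769/244493): both odd, 244493 mod 4 = 1, 839769 mod 4 = 1, so the flip contributes +1; sign now +1
(839769/244493): 839769 mod 244493 = 106290, so (839769/244493) = (106290/244493)
factor out 2^1: 106290 = 2^1·53145; with 244493 mod 8 = 5, (2/244493) = -1; sign now -1; continue with (53145/244493)
flip (53145/244493) -> (244493/53145): both odd, 53145 mod 4 = 1, 244493 mod 4 = 1, so the flip contributes +1; sign now -1
(244493/53145): 244493 mod 53145 = 31913, so (244493/53145) = (31913/53145)
flip (31913/53145) -> (53145/31913): both odd, 31913 mod 4 = 1, 53145 mod 4 = 1, so the flip contributes +1; sign now -1
(53145/31913): 53145 mod 31913 = 21232, so (53145/31913) = (21232/31913)
factor out 2^4: 21232 = 2^4·1327; with 31913 mod 8 = 1, (2/31913) = +1; sign now -1; continue with (1327/31913)
flip (1327/31913) -> (31913/1327): both odd, 1327 mod 4 = 3, 31913 mod 4 = 1, so the flip contributes +1; sign now -1
(31913/1327): 31913 mod 1327 = 65, so (31913/1327) = (65/1327)
flip (65/1327) -> (1327/65): both odd, 65 mod 4 = 1, 1327 mod 4 = 3, so the flip contributes +1; sign now -1
(1327/65): 1327 mod 65 = 27, so (1327/65) = (27/65)
flip (27/65) -> (65/27): both odd, 27 mod 4 = 3, 65 mod 4 = 1, so the flip contributes +1; sign now -1
(65/27): 65 mod 27 = 11, so (65/27) = (11/27)
flip (11/27) -> (27/11): both odd, 11 mod 4 = 3, 27 mod 4 = 3, so the flip contributes -1; sign now +1
(27/11): 27 mod 11 = 5, so (27/11) = (5/11)
flip (5/11) -> (11/5): both odd, 5 mod 4 = 1, 11 mod 4 = 3, so the flip contributes +1; sign now +1
(11/5): 11 mod 5 = 1, so (11/5) = (1/5)
reached (1/5) = 1, so the symbol is +1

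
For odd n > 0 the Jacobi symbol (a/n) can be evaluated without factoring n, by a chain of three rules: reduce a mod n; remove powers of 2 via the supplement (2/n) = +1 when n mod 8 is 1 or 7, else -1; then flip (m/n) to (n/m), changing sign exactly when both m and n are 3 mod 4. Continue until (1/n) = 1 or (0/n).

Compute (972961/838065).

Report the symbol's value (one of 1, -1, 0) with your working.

-1

(972961/838065) = (134896/838065)   [reduce mod 838065]
134896 = 2^4·8431; (2/838065) = +1 since 838065 mod 8 = 1, so (134896/838065) = (+1)^4·(8431/838065); sign now +1
reciprocity: (8431/838065) = +1·(838065/8431) since 8431 mod 4 = 3, 838065 mod 4 = 1; sign now +1
(838065/8431) = (3396/8431)   [reduce mod 8431]
3396 = 2^2·849; (2/8431) = +1 since 8431 mod 8 = 7, so (3396/8431) = (+1)^2·(849/8431); sign now +1
reciprocity: (849/8431) = +1·(8431/849) since 849 mod 4 = 1, 8431 mod 4 = 3; sign now +1
(8431/849) = (790/849)   [reduce mod 849]
790 = 2^1·395; (2/849) = +1 since 849 mod 8 = 1, so (790/849) = (+1)^1·(395/849); sign now +1
reciprocity: (395/849) = +1·(849/395) since 395 mod 4 = 3, 849 mod 4 = 1; sign now +1
(849/395) = (59/395)   [reduce mod 395]
reciprocity: (59/395) = -1·(395/59) since 59 mod 4 = 3, 395 mod 4 = 3; sign now -1
(395/59) = (41/59)   [reduce mod 59]
reciprocity: (41/59) = +1·(59/41) since 41 mod 4 = 1, 59 mod 4 = 3; sign now -1
(59/41) = (18/41)   [reduce mod 41]
18 = 2^1·9; (2/41) = +1 since 41 mod 8 = 1, so (18/41) = (+1)^1·(9/41); sign now -1
reciprocity: (9/41) = +1·(41/9) since 9 mod 4 = 1, 41 mod 4 = 1; sign now -1
(41/9) = (5/9)   [reduce mod 9]
reciprocity: (5/9) = +1·(9/5) since 5 mod 4 = 1, 9 mod 4 = 1; sign now -1
(9/5) = (4/5)   [reduce mod 5]
4 = 2^2·1; (2/5) = -1 since 5 mod 8 = 5, so (4/5) = (-1)^2·(1/5); sign now -1
(1/5) = 1; final value = sign = -1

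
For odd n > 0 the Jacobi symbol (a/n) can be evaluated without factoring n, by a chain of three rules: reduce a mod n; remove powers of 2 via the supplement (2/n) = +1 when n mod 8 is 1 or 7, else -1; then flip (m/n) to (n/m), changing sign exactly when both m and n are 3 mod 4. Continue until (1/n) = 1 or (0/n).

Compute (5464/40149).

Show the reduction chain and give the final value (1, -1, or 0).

factor out 2^3: 5464 = 2^3·683; with 40149 mod 8 = 5, (2/40149) = -1; sign now -1; continue with (683/40149)
flip (683/40149) -> (40149/683): both odd, 683 mod 4 = 3, 40149 mod 4 = 1, so the flip contributes +1; sign now -1
(40149/683): 40149 mod 683 = 535, so (40149/683) = (535/683)
flip (535/683) -> (683/535): both odd, 535 mod 4 = 3, 683 mod 4 = 3, so the flip contributes -1; sign now +1
(683/535): 683 mod 535 = 148, so (683/535) = (148/535)
factor out 2^2: 148 = 2^2·37; with 535 mod 8 = 7, (2/535) = +1; sign now +1; continue with (37/535)
flip (37/535) -> (535/37): both odd, 37 mod 4 = 1, 535 mod 4 = 3, so the flip contributes +1; sign now +1
(535/37): 535 mod 37 = 17, so (535/37) = (17/37)
flip (17/37) -> (37/17): both odd, 17 mod 4 = 1, 37 mod 4 = 1, so the flip contributes +1; sign now +1
(37/17): 37 mod 17 = 3, so (37/17) = (3/17)
flip (3/17) -> (17/3): both odd, 3 mod 4 = 3, 17 mod 4 = 1, so the flip contributes +1; sign now +1
(17/3): 17 mod 3 = 2, so (17/3) = (2/3)
factor out 2^1: 2 = 2^1·1; with 3 mod 8 = 3, (2/3) = -1; sign now -1; continue with (1/3)
reached (1/3) = 1, so the symbol is -1

-1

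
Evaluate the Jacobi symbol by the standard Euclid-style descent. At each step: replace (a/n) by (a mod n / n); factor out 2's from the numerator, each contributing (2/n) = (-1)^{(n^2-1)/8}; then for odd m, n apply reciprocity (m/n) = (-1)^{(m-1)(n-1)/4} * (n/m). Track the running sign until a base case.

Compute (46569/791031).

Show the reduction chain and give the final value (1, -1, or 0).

flip (46569/791031) -> (791031/46569): both odd, 46569 mod 4 = 1, 791031 mod 4 = 3, so the flip contributes +1; sign now +1
(791031/46569): 791031 mod 46569 = 45927, so (791031/46569) = (45927/46569)
flip (45927/46569) -> (46569/45927): both odd, 45927 mod 4 = 3, 46569 mod 4 = 1, so the flip contributes +1; sign now +1
(46569/45927): 46569 mod 45927 = 642, so (46569/45927) = (642/45927)
factor out 2^1: 642 = 2^1·321; with 45927 mod 8 = 7, (2/45927) = +1; sign now +1; continue with (321/45927)
flip (321/45927) -> (45927/321): both odd, 321 mod 4 = 1, 45927 mod 4 = 3, so the flip contributes +1; sign now +1
(45927/321): 45927 mod 321 = 24, so (45927/321) = (24/321)
factor out 2^3: 24 = 2^3·3; with 321 mod 8 = 1, (2/321) = +1; sign now +1; continue with (3/321)
flip (3/321) -> (321/3): both odd, 3 mod 4 = 3, 321 mod 4 = 1, so the flip contributes +1; sign now +1
(321/3): 321 mod 3 = 0, so (321/3) = (0/3)
reached (0/3); gcd(a, n) > 1, so (0/3) = 0 and the symbol is 0

0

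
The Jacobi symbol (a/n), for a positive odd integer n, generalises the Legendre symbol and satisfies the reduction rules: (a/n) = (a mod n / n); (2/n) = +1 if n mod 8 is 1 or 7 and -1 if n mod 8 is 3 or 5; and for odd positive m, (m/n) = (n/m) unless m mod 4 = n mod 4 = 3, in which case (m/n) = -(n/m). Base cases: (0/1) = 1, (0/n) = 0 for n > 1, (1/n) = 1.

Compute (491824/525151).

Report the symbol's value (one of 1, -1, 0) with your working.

491824 = 2^4·30739; (2/525151) = +1 since 525151 mod 8 = 7, so (491824/525151) = (+1)^4·(30739/525151); sign now +1
reciprocity: (30739/525151) = -1·(525151/30739) since 30739 mod 4 = 3, 525151 mod 4 = 3; sign now -1
(525151/30739) = (2588/30739)   [reduce mod 30739]
2588 = 2^2·647; (2/30739) = -1 since 30739 mod 8 = 3, so (2588/30739) = (-1)^2·(647/30739); sign now -1
reciprocity: (647/30739) = -1·(30739/647) since 647 mod 4 = 3, 30739 mod 4 = 3; sign now +1
(30739/647) = (330/647)   [reduce mod 647]
330 = 2^1·165; (2/647) = +1 since 647 mod 8 = 7, so (330/647) = (+1)^1·(165/647); sign now +1
reciprocity: (165/647) = +1·(647/165) since 165 mod 4 = 1, 647 mod 4 = 3; sign now +1
(647/165) = (152/165)   [reduce mod 165]
152 = 2^3·19; (2/165) = -1 since 165 mod 8 = 5, so (152/165) = (-1)^3·(19/165); sign now -1
reciprocity: (19/165) = +1·(165/19) since 19 mod 4 = 3, 165 mod 4 = 1; sign now -1
(165/19) = (13/19)   [reduce mod 19]
reciprocity: (13/19) = +1·(19/13) since 13 mod 4 = 1, 19 mod 4 = 3; sign now -1
(19/13) = (6/13)   [reduce mod 13]
6 = 2^1·3; (2/13) = -1 since 13 mod 8 = 5, so (6/13) = (-1)^1·(3/13); sign now +1
reciprocity: (3/13) = +1·(13/3) since 3 mod 4 = 3, 13 mod 4 = 1; sign now +1
(13/3) = (1/3)   [reduce mod 3]
(1/3) = 1; final value = sign = +1

1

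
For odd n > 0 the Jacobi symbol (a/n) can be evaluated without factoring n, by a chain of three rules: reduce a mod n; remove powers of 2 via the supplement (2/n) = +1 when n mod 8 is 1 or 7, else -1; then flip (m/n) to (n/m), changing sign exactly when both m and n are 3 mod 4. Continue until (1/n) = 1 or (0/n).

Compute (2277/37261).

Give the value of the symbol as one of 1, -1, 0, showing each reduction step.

1

reciprocity: (2277/37261) = +1·(37261/2277) since 2277 mod 4 = 1, 37261 mod 4 = 1; sign now +1
(37261/2277) = (829/2277)   [reduce mod 2277]
reciprocity: (829/2277) = +1·(2277/829) since 829 mod 4 = 1, 2277 mod 4 = 1; sign now +1
(2277/829) = (619/829)   [reduce mod 829]
reciprocity: (619/829) = +1·(829/619) since 619 mod 4 = 3, 829 mod 4 = 1; sign now +1
(829/619) = (210/619)   [reduce mod 619]
210 = 2^1·105; (2/619) = -1 since 619 mod 8 = 3, so (210/619) = (-1)^1·(105/619); sign now -1
reciprocity: (105/619) = +1·(619/105) since 105 mod 4 = 1, 619 mod 4 = 3; sign now -1
(619/105) = (94/105)   [reduce mod 105]
94 = 2^1·47; (2/105) = +1 since 105 mod 8 = 1, so (94/105) = (+1)^1·(47/105); sign now -1
reciprocity: (47/105) = +1·(105/47) since 47 mod 4 = 3, 105 mod 4 = 1; sign now -1
(105/47) = (11/47)   [reduce mod 47]
reciprocity: (11/47) = -1·(47/11) since 11 mod 4 = 3, 47 mod 4 = 3; sign now +1
(47/11) = (3/11)   [reduce mod 11]
reciprocity: (3/11) = -1·(11/3) since 3 mod 4 = 3, 11 mod 4 = 3; sign now -1
(11/3) = (2/3)   [reduce mod 3]
2 = 2^1·1; (2/3) = -1 since 3 mod 8 = 3, so (2/3) = (-1)^1·(1/3); sign now +1
(1/3) = 1; final value = sign = +1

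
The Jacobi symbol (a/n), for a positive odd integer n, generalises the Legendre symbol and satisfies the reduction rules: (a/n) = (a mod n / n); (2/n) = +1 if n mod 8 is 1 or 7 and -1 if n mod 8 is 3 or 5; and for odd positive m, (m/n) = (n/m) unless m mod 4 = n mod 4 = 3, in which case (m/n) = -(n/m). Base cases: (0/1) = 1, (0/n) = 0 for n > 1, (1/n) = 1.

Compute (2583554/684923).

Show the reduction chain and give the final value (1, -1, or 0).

-1

(2583554/684923): 2583554 mod 684923 = 528785, so (2583554/684923) = (528785/684923)
flip (528785/684923) -> (684923/528785): both odd, 528785 mod 4 = 1, 684923 mod 4 = 3, so the flip contributes +1; sign now +1
(684923/528785): 684923 mod 528785 = 156138, so (684923/528785) = (156138/528785)
factor out 2^1: 156138 = 2^1·78069; with 528785 mod 8 = 1, (2/528785) = +1; sign now +1; continue with (78069/528785)
flip (78069/528785) -> (528785/78069): both odd, 78069 mod 4 = 1, 528785 mod 4 = 1, so the flip contributes +1; sign now +1
(528785/78069): 528785 mod 78069 = 60371, so (528785/78069) = (60371/78069)
flip (60371/78069) -> (78069/60371): both odd, 60371 mod 4 = 3, 78069 mod 4 = 1, so the flip contributes +1; sign now +1
(78069/60371): 78069 mod 60371 = 17698, so (78069/60371) = (17698/60371)
factor out 2^1: 17698 = 2^1·8849; with 60371 mod 8 = 3, (2/60371) = -1; sign now -1; continue with (8849/60371)
flip (8849/60371) -> (60371/8849): both odd, 8849 mod 4 = 1, 60371 mod 4 = 3, so the flip contributes +1; sign now -1
(60371/8849): 60371 mod 8849 = 7277, so (60371/8849) = (7277/8849)
flip (7277/8849) -> (8849/7277): both odd, 7277 mod 4 = 1, 8849 mod 4 = 1, so the flip contributes +1; sign now -1
(8849/7277): 8849 mod 7277 = 1572, so (8849/7277) = (1572/7277)
factor out 2^2: 1572 = 2^2·393; with 7277 mod 8 = 5, (2/7277) = -1; sign now -1; continue with (393/7277)
flip (393/7277) -> (7277/393): both odd, 393 mod 4 = 1, 7277 mod 4 = 1, so the flip contributes +1; sign now -1
(7277/393): 7277 mod 393 = 203, so (7277/393) = (203/393)
flip (203/393) -> (393/203): both odd, 203 mod 4 = 3, 393 mod 4 = 1, so the flip contributes +1; sign now -1
(393/203): 393 mod 203 = 190, so (393/203) = (190/203)
factor out 2^1: 190 = 2^1·95; with 203 mod 8 = 3, (2/203) = -1; sign now +1; continue with (95/203)
flip (95/203) -> (203/95): both odd, 95 mod 4 = 3, 203 mod 4 = 3, so the flip contributes -1; sign now -1
(203/95): 203 mod 95 = 13, so (203/95) = (13/95)
flip (13/95) -> (95/13): both odd, 13 mod 4 = 1, 95 mod 4 = 3, so the flip contributes +1; sign now -1
(95/13): 95 mod 13 = 4, so (95/13) = (4/13)
factor out 2^2: 4 = 2^2·1; with 13 mod 8 = 5, (2/13) = -1; sign now -1; continue with (1/13)
reached (1/13) = 1, so the symbol is -1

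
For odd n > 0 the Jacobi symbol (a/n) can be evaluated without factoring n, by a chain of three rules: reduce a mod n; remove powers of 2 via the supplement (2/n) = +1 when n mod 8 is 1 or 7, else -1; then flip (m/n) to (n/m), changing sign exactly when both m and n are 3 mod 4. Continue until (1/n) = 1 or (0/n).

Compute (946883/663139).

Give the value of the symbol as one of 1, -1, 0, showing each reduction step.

1

(946883/663139) = (283744/663139)   [reduce mod 663139]
283744 = 2^5·8867; (2/663139) = -1 since 663139 mod 8 = 3, so (283744/663139) = (-1)^5·(8867/663139); sign now -1
reciprocity: (8867/663139) = -1·(663139/8867) since 8867 mod 4 = 3, 663139 mod 4 = 3; sign now +1
(663139/8867) = (6981/8867)   [reduce mod 8867]
reciprocity: (6981/8867) = +1·(8867/6981) since 6981 mod 4 = 1, 8867 mod 4 = 3; sign now +1
(8867/6981) = (1886/6981)   [reduce mod 6981]
1886 = 2^1·943; (2/6981) = -1 since 6981 mod 8 = 5, so (1886/6981) = (-1)^1·(943/6981); sign now -1
reciprocity: (943/6981) = +1·(6981/943) since 943 mod 4 = 3, 6981 mod 4 = 1; sign now -1
(6981/943) = (380/943)   [reduce mod 943]
380 = 2^2·95; (2/943) = +1 since 943 mod 8 = 7, so (380/943) = (+1)^2·(95/943); sign now -1
reciprocity: (95/943) = -1·(943/95) since 95 mod 4 = 3, 943 mod 4 = 3; sign now +1
(943/95) = (88/95)   [reduce mod 95]
88 = 2^3·11; (2/95) = +1 since 95 mod 8 = 7, so (88/95) = (+1)^3·(11/95); sign now +1
reciprocity: (11/95) = -1·(95/11) since 11 mod 4 = 3, 95 mod 4 = 3; sign now -1
(95/11) = (7/11)   [reduce mod 11]
reciprocity: (7/11) = -1·(11/7) since 7 mod 4 = 3, 11 mod 4 = 3; sign now +1
(11/7) = (4/7)   [reduce mod 7]
4 = 2^2·1; (2/7) = +1 since 7 mod 8 = 7, so (4/7) = (+1)^2·(1/7); sign now +1
(1/7) = 1; final value = sign = +1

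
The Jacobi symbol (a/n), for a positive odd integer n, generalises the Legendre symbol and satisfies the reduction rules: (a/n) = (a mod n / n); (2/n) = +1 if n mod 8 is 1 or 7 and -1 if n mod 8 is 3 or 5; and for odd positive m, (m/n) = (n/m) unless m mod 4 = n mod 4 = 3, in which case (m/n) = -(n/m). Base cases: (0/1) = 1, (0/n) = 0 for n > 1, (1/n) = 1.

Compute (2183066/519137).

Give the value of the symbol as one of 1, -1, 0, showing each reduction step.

(2183066/519137): 2183066 mod 519137 = 106518, so (2183066/519137) = (106518/519137)
factor out 2^1: 106518 = 2^1·53259; with 519137 mod 8 = 1, (2/519137) = +1; sign now +1; continue with (53259/519137)
flip (53259/519137) -> (519137/53259): both odd, 53259 mod 4 = 3, 519137 mod 4 = 1, so the flip contributes +1; sign now +1
(519137/53259): 519137 mod 53259 = 39806, so (519137/53259) = (39806/53259)
factor out 2^1: 39806 = 2^1·19903; with 53259 mod 8 = 3, (2/53259) = -1; sign now -1; continue with (19903/53259)
flip (19903/53259) -> (53259/19903): both odd, 19903 mod 4 = 3, 53259 mod 4 = 3, so the flip contributes -1; sign now +1
(53259/19903): 53259 mod 19903 = 13453, so (53259/19903) = (13453/19903)
flip (13453/19903) -> (19903/13453): both odd, 13453 mod 4 = 1, 19903 mod 4 = 3, so the flip contributes +1; sign now +1
(19903/13453): 19903 mod 13453 = 6450, so (19903/13453) = (6450/13453)
factor out 2^1: 6450 = 2^1·3225; with 13453 mod 8 = 5, (2/13453) = -1; sign now -1; continue with (3225/13453)
flip (3225/13453) -> (13453/3225): both odd, 3225 mod 4 = 1, 13453 mod 4 = 1, so the flip contributes +1; sign now -1
(13453/3225): 13453 mod 3225 = 553, so (13453/3225) = (553/3225)
flip (553/3225) -> (3225/553): both odd, 553 mod 4 = 1, 3225 mod 4 = 1, so the flip contributes +1; sign now -1
(3225/553): 3225 mod 553 = 460, so (3225/553) = (460/553)
factor out 2^2: 460 = 2^2·115; with 553 mod 8 = 1, (2/553) = +1; sign now -1; continue with (115/553)
flip (115/553) -> (553/115): both odd, 115 mod 4 = 3, 553 mod 4 = 1, so the flip contributes +1; sign now -1
(553/115): 553 mod 115 = 93, so (553/115) = (93/115)
flip (93/115) -> (115/93): both odd, 93 mod 4 = 1, 115 mod 4 = 3, so the flip contributes +1; sign now -1
(115/93): 115 mod 93 = 22, so (115/93) = (22/93)
factor out 2^1: 22 = 2^1·11; with 93 mod 8 = 5, (2/93) = -1; sign now +1; continue with (11/93)
flip (11/93) -> (93/11): both odd, 11 mod 4 = 3, 93 mod 4 = 1, so the flip contributes +1; sign now +1
(93/11): 93 mod 11 = 5, so (93/11) = (5/11)
flip (5/11) -> (11/5): both odd, 5 mod 4 = 1, 11 mod 4 = 3, so the flip contributes +1; sign now +1
(11/5): 11 mod 5 = 1, so (11/5) = (1/5)
reached (1/5) = 1, so the symbol is +1

1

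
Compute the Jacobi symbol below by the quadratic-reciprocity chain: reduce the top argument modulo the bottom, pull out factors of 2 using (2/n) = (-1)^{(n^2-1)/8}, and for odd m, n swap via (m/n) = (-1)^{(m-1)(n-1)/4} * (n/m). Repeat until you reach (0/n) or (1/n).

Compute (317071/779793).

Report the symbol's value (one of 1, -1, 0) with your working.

flip (317071/779793) -> (779793/317071): both odd, 317071 mod 4 = 3, 779793 mod 4 = 1, so the flip contributes +1; sign now +1
(779793/317071): 779793 mod 317071 = 145651, so (779793/317071) = (145651/317071)
flip (145651/317071) -> (317071/145651): both odd, 145651 mod 4 = 3, 317071 mod 4 = 3, so the flip contributes -1; sign now -1
(317071/145651): 317071 mod 145651 = 25769, so (317071/145651) = (25769/145651)
flip (25769/145651) -> (145651/25769): both odd, 25769 mod 4 = 1, 145651 mod 4 = 3, so the flip contributes +1; sign now -1
(145651/25769): 145651 mod 25769 = 16806, so (145651/25769) = (16806/25769)
factor out 2^1: 16806 = 2^1·8403; with 25769 mod 8 = 1, (2/25769) = +1; sign now -1; continue with (8403/25769)
flip (8403/25769) -> (25769/8403): both odd, 8403 mod 4 = 3, 25769 mod 4 = 1, so the flip contributes +1; sign now -1
(25769/8403): 25769 mod 8403 = 560, so (25769/8403) = (560/8403)
factor out 2^4: 560 = 2^4·35; with 8403 mod 8 = 3, (2/8403) = -1; sign now -1; continue with (35/8403)
flip (35/8403) -> (8403/35): both odd, 35 mod 4 = 3, 8403 mod 4 = 3, so the flip contributes -1; sign now +1
(8403/35): 8403 mod 35 = 3, so (8403/35) = (3/35)
flip (3/35) -> (35/3): both odd, 3 mod 4 = 3, 35 mod 4 = 3, so the flip contributes -1; sign now -1
(35/3): 35 mod 3 = 2, so (35/3) = (2/3)
factor out 2^1: 2 = 2^1·1; with 3 mod 8 = 3, (2/3) = -1; sign now +1; continue with (1/3)
reached (1/3) = 1, so the symbol is +1

1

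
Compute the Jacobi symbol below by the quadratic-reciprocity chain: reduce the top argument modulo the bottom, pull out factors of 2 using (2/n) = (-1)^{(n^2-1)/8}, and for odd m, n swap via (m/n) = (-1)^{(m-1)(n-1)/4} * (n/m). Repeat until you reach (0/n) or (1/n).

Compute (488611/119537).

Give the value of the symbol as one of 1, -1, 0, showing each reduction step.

(488611/119537): 488611 mod 119537 = 10463, so (488611/119537) = (10463/119537)
flip (10463/119537) -> (119537/10463): both odd, 10463 mod 4 = 3, 119537 mod 4 = 1, so the flip contributes +1; sign now +1
(119537/10463): 119537 mod 10463 = 4444, so (119537/10463) = (4444/10463)
factor out 2^2: 4444 = 2^2·1111; with 10463 mod 8 = 7, (2/10463) = +1; sign now +1; continue with (1111/10463)
flip (1111/10463) -> (10463/1111): both odd, 1111 mod 4 = 3, 10463 mod 4 = 3, so the flip contributes -1; sign now -1
(10463/1111): 10463 mod 1111 = 464, so (10463/1111) = (464/1111)
factor out 2^4: 464 = 2^4·29; with 1111 mod 8 = 7, (2/1111) = +1; sign now -1; continue with (29/1111)
flip (29/1111) -> (1111/29): both odd, 29 mod 4 = 1, 1111 mod 4 = 3, so the flip contributes +1; sign now -1
(1111/29): 1111 mod 29 = 9, so (1111/29) = (9/29)
flip (9/29) -> (29/9): both odd, 9 mod 4 = 1, 29 mod 4 = 1, so the flip contributes +1; sign now -1
(29/9): 29 mod 9 = 2, so (29/9) = (2/9)
factor out 2^1: 2 = 2^1·1; with 9 mod 8 = 1, (2/9) = +1; sign now -1; continue with (1/9)
reached (1/9) = 1, so the symbol is -1

-1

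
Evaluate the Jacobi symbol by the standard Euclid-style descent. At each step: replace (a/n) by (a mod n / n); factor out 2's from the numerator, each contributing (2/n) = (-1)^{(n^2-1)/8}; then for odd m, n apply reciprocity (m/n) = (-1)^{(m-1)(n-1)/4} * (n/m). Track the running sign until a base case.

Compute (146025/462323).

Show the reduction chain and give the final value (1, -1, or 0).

reciprocity: (146025/462323) = +1·(462323/146025) since 146025 mod 4 = 1, 462323 mod 4 = 3; sign now +1
(462323/146025) = (24248/146025)   [reduce mod 146025]
24248 = 2^3·3031; (2/146025) = +1 since 146025 mod 8 = 1, so (24248/146025) = (+1)^3·(3031/146025); sign now +1
reciprocity: (3031/146025) = +1·(146025/3031) since 3031 mod 4 = 3, 146025 mod 4 = 1; sign now +1
(146025/3031) = (537/3031)   [reduce mod 3031]
reciprocity: (537/3031) = +1·(3031/537) since 537 mod 4 = 1, 3031 mod 4 = 3; sign now +1
(3031/537) = (346/537)   [reduce mod 537]
346 = 2^1·173; (2/537) = +1 since 537 mod 8 = 1, so (346/537) = (+1)^1·(173/537); sign now +1
reciprocity: (173/537) = +1·(537/173) since 173 mod 4 = 1, 537 mod 4 = 1; sign now +1
(537/173) = (18/173)   [reduce mod 173]
18 = 2^1·9; (2/173) = -1 since 173 mod 8 = 5, so (18/173) = (-1)^1·(9/173); sign now -1
reciprocity: (9/173) = +1·(173/9) since 9 mod 4 = 1, 173 mod 4 = 1; sign now -1
(173/9) = (2/9)   [reduce mod 9]
2 = 2^1·1; (2/9) = +1 since 9 mod 8 = 1, so (2/9) = (+1)^1·(1/9); sign now -1
(1/9) = 1; final value = sign = -1

-1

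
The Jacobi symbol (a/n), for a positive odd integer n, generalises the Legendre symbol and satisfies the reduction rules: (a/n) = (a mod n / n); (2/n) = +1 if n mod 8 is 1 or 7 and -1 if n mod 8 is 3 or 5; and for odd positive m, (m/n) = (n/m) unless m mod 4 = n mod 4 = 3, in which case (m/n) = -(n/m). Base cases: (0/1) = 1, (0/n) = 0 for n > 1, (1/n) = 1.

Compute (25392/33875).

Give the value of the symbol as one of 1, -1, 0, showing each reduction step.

factor out 2^4: 25392 = 2^4·1587; with 33875 mod 8 = 3, (2/33875) = -1; sign now +1; continue with (1587/33875)
flip (1587/33875) -> (33875/1587): both odd, 1587 mod 4 = 3, 33875 mod 4 = 3, so the flip contributes -1; sign now -1
(33875/1587): 33875 mod 1587 = 548, so (33875/1587) = (548/1587)
factor out 2^2: 548 = 2^2·137; with 1587 mod 8 = 3, (2/1587) = -1; sign now -1; continue with (137/1587)
flip (137/1587) -> (1587/137): both odd, 137 mod 4 = 1, 1587 mod 4 = 3, so the flip contributes +1; sign now -1
(1587/137): 1587 mod 137 = 80, so (1587/137) = (80/137)
factor out 2^4: 80 = 2^4·5; with 137 mod 8 = 1, (2/137) = +1; sign now -1; continue with (5/137)
flip (5/137) -> (137/5): both odd, 5 mod 4 = 1, 137 mod 4 = 1, so the flip contributes +1; sign now -1
(137/5): 137 mod 5 = 2, so (137/5) = (2/5)
factor out 2^1: 2 = 2^1·1; with 5 mod 8 = 5, (2/5) = -1; sign now +1; continue with (1/5)
reached (1/5) = 1, so the symbol is +1

1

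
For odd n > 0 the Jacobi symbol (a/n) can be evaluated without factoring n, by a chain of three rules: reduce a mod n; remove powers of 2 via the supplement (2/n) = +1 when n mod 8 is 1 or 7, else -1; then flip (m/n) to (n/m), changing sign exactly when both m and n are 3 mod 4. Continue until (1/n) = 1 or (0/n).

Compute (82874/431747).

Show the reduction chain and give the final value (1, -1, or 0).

factor out 2^1: 82874 = 2^1·41437; with 431747 mod 8 = 3, (2/431747) = -1; sign now -1; continue with (41437/431747)
flip (41437/431747) -> (431747/41437): both odd, 41437 mod 4 = 1, 431747 mod 4 = 3, so the flip contributes +1; sign now -1
(431747/41437): 431747 mod 41437 = 17377, so (431747/41437) = (17377/41437)
flip (17377/41437) -> (41437/17377): both odd, 17377 mod 4 = 1, 41437 mod 4 = 1, so the flip contributes +1; sign now -1
(41437/17377): 41437 mod 17377 = 6683, so (41437/17377) = (6683/17377)
flip (6683/17377) -> (17377/6683): both odd, 6683 mod 4 = 3, 17377 mod 4 = 1, so the flip contributes +1; sign now -1
(17377/6683): 17377 mod 6683 = 4011, so (17377/6683) = (4011/6683)
flip (4011/6683) -> (6683/4011): both odd, 4011 mod 4 = 3, 6683 mod 4 = 3, so the flip contributes -1; sign now +1
(6683/4011): 6683 mod 4011 = 2672, so (6683/4011) = (2672/4011)
factor out 2^4: 2672 = 2^4·167; with 4011 mod 8 = 3, (2/4011) = -1; sign now +1; continue with (167/4011)
flip (167/4011) -> (4011/167): both odd, 167 mod 4 = 3, 4011 mod 4 = 3, so the flip contributes -1; sign now -1
(4011/167): 4011 mod 167 = 3, so (4011/167) = (3/167)
flip (3/167) -> (167/3): both odd, 3 mod 4 = 3, 167 mod 4 = 3, so the flip contributes -1; sign now +1
(167/3): 167 mod 3 = 2, so (167/3) = (2/3)
factor out 2^1: 2 = 2^1·1; with 3 mod 8 = 3, (2/3) = -1; sign now -1; continue with (1/3)
reached (1/3) = 1, so the symbol is -1

-1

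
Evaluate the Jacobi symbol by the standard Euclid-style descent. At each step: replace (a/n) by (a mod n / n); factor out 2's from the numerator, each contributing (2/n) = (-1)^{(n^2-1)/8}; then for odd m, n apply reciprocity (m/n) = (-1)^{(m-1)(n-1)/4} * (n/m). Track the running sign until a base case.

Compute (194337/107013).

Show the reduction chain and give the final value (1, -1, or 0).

0

(194337/107013): 194337 mod 107013 = 87324, so (194337/107013) = (87324/107013)
factor out 2^2: 87324 = 2^2·21831; with 107013 mod 8 = 5, (2/107013) = -1; sign now +1; continue with (21831/107013)
flip (21831/107013) -> (107013/21831): both odd, 21831 mod 4 = 3, 107013 mod 4 = 1, so the flip contributes +1; sign now +1
(107013/21831): 107013 mod 21831 = 19689, so (107013/21831) = (19689/21831)
flip (19689/21831) -> (21831/19689): both odd, 19689 mod 4 = 1, 21831 mod 4 = 3, so the flip contributes +1; sign now +1
(21831/19689): 21831 mod 19689 = 2142, so (21831/19689) = (2142/19689)
factor out 2^1: 2142 = 2^1·1071; with 19689 mod 8 = 1, (2/19689) = +1; sign now +1; continue with (1071/19689)
flip (1071/19689) -> (19689/1071): both odd, 1071 mod 4 = 3, 19689 mod 4 = 1, so the flip contributes +1; sign now +1
(19689/1071): 19689 mod 1071 = 411, so (19689/1071) = (411/1071)
flip (411/1071) -> (1071/411): both odd, 411 mod 4 = 3, 1071 mod 4 = 3, so the flip contributes -1; sign now -1
(1071/411): 1071 mod 411 = 249, so (1071/411) = (249/411)
flip (249/411) -> (411/249): both odd, 249 mod 4 = 1, 411 mod 4 = 3, so the flip contributes +1; sign now -1
(411/249): 411 mod 249 = 162, so (411/249) = (162/249)
factor out 2^1: 162 = 2^1·81; with 249 mod 8 = 1, (2/249) = +1; sign now -1; continue with (81/249)
flip (81/249) -> (249/81): both odd, 81 mod 4 = 1, 249 mod 4 = 1, so the flip contributes +1; sign now -1
(249/81): 249 mod 81 = 6, so (249/81) = (6/81)
factor out 2^1: 6 = 2^1·3; with 81 mod 8 = 1, (2/81) = +1; sign now -1; continue with (3/81)
flip (3/81) -> (81/3): both odd, 3 mod 4 = 3, 81 mod 4 = 1, so the flip contributes +1; sign now -1
(81/3): 81 mod 3 = 0, so (81/3) = (0/3)
reached (0/3); gcd(a, n) > 1, so (0/3) = 0 and the symbol is 0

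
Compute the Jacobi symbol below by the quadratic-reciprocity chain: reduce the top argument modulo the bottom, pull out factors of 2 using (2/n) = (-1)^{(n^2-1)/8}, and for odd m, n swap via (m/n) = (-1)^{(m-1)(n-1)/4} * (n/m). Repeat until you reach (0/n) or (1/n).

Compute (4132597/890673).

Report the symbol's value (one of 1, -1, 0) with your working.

0

(4132597/890673) = (569905/890673)   [reduce mod 890673]
reciprocity: (569905/890673) = +1·(890673/569905) since 569905 mod 4 = 1, 890673 mod 4 = 1; sign now +1
(890673/569905) = (320768/569905)   [reduce mod 569905]
320768 = 2^8·1253; (2/569905) = +1 since 569905 mod 8 = 1, so (320768/569905) = (+1)^8·(1253/569905); sign now +1
reciprocity: (1253/569905) = +1·(569905/1253) since 1253 mod 4 = 1, 569905 mod 4 = 1; sign now +1
(569905/1253) = (1043/1253)   [reduce mod 1253]
reciprocity: (1043/1253) = +1·(1253/1043) since 1043 mod 4 = 3, 1253 mod 4 = 1; sign now +1
(1253/1043) = (210/1043)   [reduce mod 1043]
210 = 2^1·105; (2/1043) = -1 since 1043 mod 8 = 3, so (210/1043) = (-1)^1·(105/1043); sign now -1
reciprocity: (105/1043) = +1·(1043/105) since 105 mod 4 = 1, 1043 mod 4 = 3; sign now -1
(1043/105) = (98/105)   [reduce mod 105]
98 = 2^1·49; (2/105) = +1 since 105 mod 8 = 1, so (98/105) = (+1)^1·(49/105); sign now -1
reciprocity: (49/105) = +1·(105/49) since 49 mod 4 = 1, 105 mod 4 = 1; sign now -1
(105/49) = (7/49)   [reduce mod 49]
reciprocity: (7/49) = +1·(49/7) since 7 mod 4 = 3, 49 mod 4 = 1; sign now -1
(49/7) = (0/7)   [reduce mod 7]
(0/7) = 0   [gcd(a, n) > 1]; final value = 0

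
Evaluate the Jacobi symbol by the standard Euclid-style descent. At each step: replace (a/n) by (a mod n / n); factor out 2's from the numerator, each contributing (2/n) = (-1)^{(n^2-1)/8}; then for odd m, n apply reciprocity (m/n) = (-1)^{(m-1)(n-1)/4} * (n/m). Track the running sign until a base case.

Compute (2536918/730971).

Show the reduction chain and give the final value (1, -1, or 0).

-1

(2536918/730971) = (344005/730971)   [reduce mod 730971]
reciprocity: (344005/730971) = +1·(730971/344005) since 344005 mod 4 = 1, 730971 mod 4 = 3; sign now +1
(730971/344005) = (42961/344005)   [reduce mod 344005]
reciprocity: (42961/344005) = +1·(344005/42961) since 42961 mod 4 = 1, 344005 mod 4 = 1; sign now +1
(344005/42961) = (317/42961)   [reduce mod 42961]
reciprocity: (317/42961) = +1·(42961/317) since 317 mod 4 = 1, 42961 mod 4 = 1; sign now +1
(42961/317) = (166/317)   [reduce mod 317]
166 = 2^1·83; (2/317) = -1 since 317 mod 8 = 5, so (166/317) = (-1)^1·(83/317); sign now -1
reciprocity: (83/317) = +1·(317/83) since 83 mod 4 = 3, 317 mod 4 = 1; sign now -1
(317/83) = (68/83)   [reduce mod 83]
68 = 2^2·17; (2/83) = -1 since 83 mod 8 = 3, so (68/83) = (-1)^2·(17/83); sign now -1
reciprocity: (17/83) = +1·(83/17) since 17 mod 4 = 1, 83 mod 4 = 3; sign now -1
(83/17) = (15/17)   [reduce mod 17]
reciprocity: (15/17) = +1·(17/15) since 15 mod 4 = 3, 17 mod 4 = 1; sign now -1
(17/15) = (2/15)   [reduce mod 15]
2 = 2^1·1; (2/15) = +1 since 15 mod 8 = 7, so (2/15) = (+1)^1·(1/15); sign now -1
(1/15) = 1; final value = sign = -1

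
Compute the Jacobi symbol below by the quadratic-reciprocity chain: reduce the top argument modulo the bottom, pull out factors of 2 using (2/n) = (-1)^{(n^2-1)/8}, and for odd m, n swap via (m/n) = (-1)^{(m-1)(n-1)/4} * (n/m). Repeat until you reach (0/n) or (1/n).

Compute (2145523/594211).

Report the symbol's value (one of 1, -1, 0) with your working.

1

(2145523/594211) = (362890/594211)   [reduce mod 594211]
362890 = 2^1·181445; (2/594211) = -1 since 594211 mod 8 = 3, so (362890/594211) = (-1)^1·(181445/594211); sign now -1
reciprocity: (181445/594211) = +1·(594211/181445) since 181445 mod 4 = 1, 594211 mod 4 = 3; sign now -1
(594211/181445) = (49876/181445)   [reduce mod 181445]
49876 = 2^2·12469; (2/181445) = -1 since 181445 mod 8 = 5, so (49876/181445) = (-1)^2·(12469/181445); sign now -1
reciprocity: (12469/181445) = +1·(181445/12469) since 12469 mod 4 = 1, 181445 mod 4 = 1; sign now -1
(181445/12469) = (6879/12469)   [reduce mod 12469]
reciprocity: (6879/12469) = +1·(12469/6879) since 6879 mod 4 = 3, 12469 mod 4 = 1; sign now -1
(12469/6879) = (5590/6879)   [reduce mod 6879]
5590 = 2^1·2795; (2/6879) = +1 since 6879 mod 8 = 7, so (5590/6879) = (+1)^1·(2795/6879); sign now -1
reciprocity: (2795/6879) = -1·(6879/2795) since 2795 mod 4 = 3, 6879 mod 4 = 3; sign now +1
(6879/2795) = (1289/2795)   [reduce mod 2795]
reciprocity: (1289/2795) = +1·(2795/1289) since 1289 mod 4 = 1, 2795 mod 4 = 3; sign now +1
(2795/1289) = (217/1289)   [reduce mod 1289]
reciprocity: (217/1289) = +1·(1289/217) since 217 mod 4 = 1, 1289 mod 4 = 1; sign now +1
(1289/217) = (204/217)   [reduce mod 217]
204 = 2^2·51; (2/217) = +1 since 217 mod 8 = 1, so (204/217) = (+1)^2·(51/217); sign now +1
reciprocity: (51/217) = +1·(217/51) since 51 mod 4 = 3, 217 mod 4 = 1; sign now +1
(217/51) = (13/51)   [reduce mod 51]
reciprocity: (13/51) = +1·(51/13) since 13 mod 4 = 1, 51 mod 4 = 3; sign now +1
(51/13) = (12/13)   [reduce mod 13]
12 = 2^2·3; (2/13) = -1 since 13 mod 8 = 5, so (12/13) = (-1)^2·(3/13); sign now +1
reciprocity: (3/13) = +1·(13/3) since 3 mod 4 = 3, 13 mod 4 = 1; sign now +1
(13/3) = (1/3)   [reduce mod 3]
(1/3) = 1; final value = sign = +1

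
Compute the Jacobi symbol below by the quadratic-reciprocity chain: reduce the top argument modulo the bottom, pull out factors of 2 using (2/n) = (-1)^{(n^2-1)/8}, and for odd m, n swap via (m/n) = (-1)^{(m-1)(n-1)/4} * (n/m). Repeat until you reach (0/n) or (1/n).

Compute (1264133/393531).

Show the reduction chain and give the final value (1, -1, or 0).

(1264133/393531): 1264133 mod 393531 = 83540, so (1264133/393531) = (83540/393531)
factor out 2^2: 83540 = 2^2·20885; with 393531 mod 8 = 3, (2/393531) = -1; sign now +1; continue with (20885/393531)
flip (20885/393531) -> (393531/20885): both odd, 20885 mod 4 = 1, 393531 mod 4 = 3, so the flip contributes +1; sign now +1
(393531/20885): 393531 mod 20885 = 17601, so (393531/20885) = (17601/20885)
flip (17601/20885) -> (20885/17601): both odd, 17601 mod 4 = 1, 20885 mod 4 = 1, so the flip contributes +1; sign now +1
(20885/17601): 20885 mod 17601 = 3284, so (20885/17601) = (3284/17601)
factor out 2^2: 3284 = 2^2·821; with 17601 mod 8 = 1, (2/17601) = +1; sign now +1; continue with (821/17601)
flip (821/17601) -> (17601/821): both odd, 821 mod 4 = 1, 17601 mod 4 = 1, so the flip contributes +1; sign now +1
(17601/821): 17601 mod 821 = 360, so (17601/821) = (360/821)
factor out 2^3: 360 = 2^3·45; with 821 mod 8 = 5, (2/821) = -1; sign now -1; continue with (45/821)
flip (45/821) -> (821/45): both odd, 45 mod 4 = 1, 821 mod 4 = 1, so the flip contributes +1; sign now -1
(821/45): 821 mod 45 = 11, so (821/45) = (11/45)
flip (11/45) -> (45/11): both odd, 11 mod 4 = 3, 45 mod 4 = 1, so the flip contributes +1; sign now -1
(45/11): 45 mod 11 = 1, so (45/11) = (1/11)
reached (1/11) = 1, so the symbol is -1

-1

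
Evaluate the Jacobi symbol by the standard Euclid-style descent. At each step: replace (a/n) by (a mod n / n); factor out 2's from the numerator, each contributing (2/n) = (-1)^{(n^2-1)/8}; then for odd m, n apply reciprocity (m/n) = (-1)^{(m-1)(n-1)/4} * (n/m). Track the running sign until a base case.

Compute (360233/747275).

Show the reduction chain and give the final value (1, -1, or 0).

reciprocity: (360233/747275) = +1·(747275/360233) since 360233 mod 4 = 1, 747275 mod 4 = 3; sign now +1
(747275/360233) = (26809/360233)   [reduce mod 360233]
reciprocity: (26809/360233) = +1·(360233/26809) since 26809 mod 4 = 1, 360233 mod 4 = 1; sign now +1
(360233/26809) = (11716/26809)   [reduce mod 26809]
11716 = 2^2·2929; (2/26809) = +1 since 26809 mod 8 = 1, so (11716/26809) = (+1)^2·(2929/26809); sign now +1
reciprocity: (2929/26809) = +1·(26809/2929) since 2929 mod 4 = 1, 26809 mod 4 = 1; sign now +1
(26809/2929) = (448/2929)   [reduce mod 2929]
448 = 2^6·7; (2/2929) = +1 since 2929 mod 8 = 1, so (448/2929) = (+1)^6·(7/2929); sign now +1
reciprocity: (7/2929) = +1·(2929/7) since 7 mod 4 = 3, 2929 mod 4 = 1; sign now +1
(2929/7) = (3/7)   [reduce mod 7]
reciprocity: (3/7) = -1·(7/3) since 3 mod 4 = 3, 7 mod 4 = 3; sign now -1
(7/3) = (1/3)   [reduce mod 3]
(1/3) = 1; final value = sign = -1

-1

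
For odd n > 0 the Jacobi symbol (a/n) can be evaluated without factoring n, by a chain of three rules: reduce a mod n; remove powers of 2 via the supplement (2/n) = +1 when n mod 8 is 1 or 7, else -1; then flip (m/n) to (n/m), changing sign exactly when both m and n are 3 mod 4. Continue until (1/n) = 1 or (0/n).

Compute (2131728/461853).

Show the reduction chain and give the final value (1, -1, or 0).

(2131728/461853) = (284316/461853)   [reduce mod 461853]
284316 = 2^2·71079; (2/461853) = -1 since 461853 mod 8 = 5, so (284316/461853) = (-1)^2·(71079/461853); sign now +1
reciprocity: (71079/461853) = +1·(461853/71079) since 71079 mod 4 = 3, 461853 mod 4 = 1; sign now +1
(461853/71079) = (35379/71079)   [reduce mod 71079]
reciprocity: (35379/71079) = -1·(71079/35379) since 35379 mod 4 = 3, 71079 mod 4 = 3; sign now -1
(71079/35379) = (321/35379)   [reduce mod 35379]
reciprocity: (321/35379) = +1·(35379/321) since 321 mod 4 = 1, 35379 mod 4 = 3; sign now -1
(35379/321) = (69/321)   [reduce mod 321]
reciprocity: (69/321) = +1·(321/69) since 69 mod 4 = 1, 321 mod 4 = 1; sign now -1
(321/69) = (45/69)   [reduce mod 69]
reciprocity: (45/69) = +1·(69/45) since 45 mod 4 = 1, 69 mod 4 = 1; sign now -1
(69/45) = (24/45)   [reduce mod 45]
24 = 2^3·3; (2/45) = -1 since 45 mod 8 = 5, so (24/45) = (-1)^3·(3/45); sign now +1
reciprocity: (3/45) = +1·(45/3) since 3 mod 4 = 3, 45 mod 4 = 1; sign now +1
(45/3) = (0/3)   [reduce mod 3]
(0/3) = 0   [gcd(a, n) > 1]; final value = 0

0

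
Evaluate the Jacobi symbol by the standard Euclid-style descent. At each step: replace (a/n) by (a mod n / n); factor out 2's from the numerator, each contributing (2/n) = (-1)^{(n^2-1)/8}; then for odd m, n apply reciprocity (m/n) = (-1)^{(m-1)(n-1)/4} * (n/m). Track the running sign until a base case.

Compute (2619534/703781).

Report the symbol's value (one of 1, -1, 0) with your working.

-1

(2619534/703781): 2619534 mod 703781 = 508191, so (2619534/703781) = (508191/703781)
flip (508191/703781) -> (703781/508191): both odd, 508191 mod 4 = 3, 703781 mod 4 = 1, so the flip contributes +1; sign now +1
(703781/508191): 703781 mod 508191 = 195590, so (703781/508191) = (195590/508191)
factor out 2^1: 195590 = 2^1·97795; with 508191 mod 8 = 7, (2/508191) = +1; sign now +1; continue with (97795/508191)
flip (97795/508191) -> (508191/97795): both odd, 97795 mod 4 = 3, 508191 mod 4 = 3, so the flip contributes -1; sign now -1
(508191/97795): 508191 mod 97795 = 19216, so (508191/97795) = (19216/97795)
factor out 2^4: 19216 = 2^4·1201; with 97795 mod 8 = 3, (2/97795) = -1; sign now -1; continue with (1201/97795)
flip (1201/97795) -> (97795/1201): both odd, 1201 mod 4 = 1, 97795 mod 4 = 3, so the flip contributes +1; sign now -1
(97795/1201): 97795 mod 1201 = 514, so (97795/1201) = (514/1201)
factor out 2^1: 514 = 2^1·257; with 1201 mod 8 = 1, (2/1201) = +1; sign now -1; continue with (257/1201)
flip (257/1201) -> (1201/257): both odd, 257 mod 4 = 1, 1201 mod 4 = 1, so the flip contributes +1; sign now -1
(1201/257): 1201 mod 257 = 173, so (1201/257) = (173/257)
flip (173/257) -> (257/173): both odd, 173 mod 4 = 1, 257 mod 4 = 1, so the flip contributes +1; sign now -1
(257/173): 257 mod 173 = 84, so (257/173) = (84/173)
factor out 2^2: 84 = 2^2·21; with 173 mod 8 = 5, (2/173) = -1; sign now -1; continue with (21/173)
flip (21/173) -> (173/21): both odd, 21 mod 4 = 1, 173 mod 4 = 1, so the flip contributes +1; sign now -1
(173/21): 173 mod 21 = 5, so (173/21) = (5/21)
flip (5/21) -> (21/5): both odd, 5 mod 4 = 1, 21 mod 4 = 1, so the flip contributes +1; sign now -1
(21/5): 21 mod 5 = 1, so (21/5) = (1/5)
reached (1/5) = 1, so the symbol is -1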